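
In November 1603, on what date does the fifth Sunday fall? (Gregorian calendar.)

November 30, 1603

November 1, 1603 is a Saturday.
The first Sunday is therefore November 2 (1 days later).
The fifth Sunday is 2 + 4×7 = November 30.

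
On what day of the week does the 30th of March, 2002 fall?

Saturday

Doomsday rule: the anchor day for the 2000s is Tuesday. For year 02: 2÷12 = 0 r 2, and 2÷4 = 0, so 0+2+0 = 2.
Tuesday + 2 ≡ Thursday — that's 2002's doomsday.
In March the doomsday date is Mar 14.
Mar 30 is 16 days after Mar 14; 16 mod 7 = 2, so Thursday + 2 = Saturday.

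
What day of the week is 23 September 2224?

Doomsday rule: the anchor day for the 2200s is Friday. For year 24: 24÷12 = 2 r 0, and 0÷4 = 0, so 2+0+0 = 2.
Friday + 2 ≡ Sunday — that's 2224's doomsday.
In September the doomsday date is Sep 5.
Sep 23 is 18 days after Sep 5; 18 mod 7 = 4, so Sunday + 4 = Thursday.

Thursday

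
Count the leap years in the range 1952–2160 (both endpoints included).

Multiples of 4 in [1952,2160]: 53.
Of those, multiples of 100: 2 (not leap unless ÷400).
Multiples of 400: 1.
Leap years = 53 − 2 + 1 = 52.

52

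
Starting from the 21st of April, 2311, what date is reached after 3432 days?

September 12, 2320

+366 (one year; includes Feb 29, 2312) → Apr 21, 2312 (3066 left).
+365 (one year) → Apr 21, 2313 (2701 left).
+365 (one year) → Apr 21, 2314 (2336 left).
+365 (one year) → Apr 21, 2315 (1971 left).
+366 (one year; includes Feb 29, 2316) → Apr 21, 2316 (1605 left).
+365 (one year) → Apr 21, 2317 (1240 left).
+365 (one year) → Apr 21, 2318 (875 left).
+365 (one year) → Apr 21, 2319 (510 left).
+366 (one year; includes Feb 29, 2320) → Apr 21, 2320 (144 left).
Apr has 30 days: +10 → May 1, 2320 (134 left).
May has 31 days: +31 → Jun 1, 2320 (103 left).
Jun has 30 days: +30 → Jul 1, 2320 (73 left).
Jul has 31 days: +31 → Aug 1, 2320 (42 left).
Aug has 31 days: +31 → Sep 1, 2320 (11 left).
+11 → Sep 12, 2320.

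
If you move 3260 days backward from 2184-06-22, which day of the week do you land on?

First find the weekday of Jun 22, 2184. Doomsday rule: the anchor day for the 2100s is Sunday. For year 84: 84÷12 = 7 r 0, and 0÷4 = 0, so 7+0+0 = 7.
Sunday + 7 ≡ Sunday — that's 2184's doomsday.
In June the doomsday date is Jun 6.
Jun 22 is 16 days after Jun 6; 16 mod 7 = 2, so Sunday + 2 = Tuesday.
3260 mod 7 = 5, so 3260 days before a Tuesday is Tuesday − 5 = Thursday.

Thursday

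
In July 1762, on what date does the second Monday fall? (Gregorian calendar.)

July 12, 1762

July 1, 1762 is a Thursday.
The first Monday is therefore July 5 (4 days later).
The second Monday is 5 + 1×7 = July 12.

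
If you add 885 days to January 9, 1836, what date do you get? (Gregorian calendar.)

+366 (one year; includes Feb 29, 1836) → Jan 9, 1837 (519 left).
+365 (one year) → Jan 9, 1838 (154 left).
Jan has 31 days: +23 → Feb 1, 1838 (131 left).
Feb has 28 days: +28 → Mar 1, 1838 (103 left).
Mar has 31 days: +31 → Apr 1, 1838 (72 left).
Apr has 30 days: +30 → May 1, 1838 (42 left).
May has 31 days: +31 → Jun 1, 1838 (11 left).
+11 → Jun 12, 1838.

June 12, 1838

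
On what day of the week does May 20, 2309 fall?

Doomsday rule: the anchor day for the 2300s is Wednesday. For year 09: 9÷12 = 0 r 9, and 9÷4 = 2, so 0+9+2 = 11.
Wednesday + 11 ≡ Sunday — that's 2309's doomsday.
In May the doomsday date is May 9.
May 20 is 11 days after May 9; 11 mod 7 = 4, so Sunday + 4 = Thursday.

Thursday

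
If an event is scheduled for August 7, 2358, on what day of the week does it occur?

Thursday

Doomsday rule: the anchor day for the 2300s is Wednesday. For year 58: 58÷12 = 4 r 10, and 10÷4 = 2, so 4+10+2 = 16.
Wednesday + 16 ≡ Friday — that's 2358's doomsday.
In August the doomsday date is Aug 8.
Aug 7 is 1 day before Aug 8; 1 mod 7 = 1, so Friday − 1 = Thursday.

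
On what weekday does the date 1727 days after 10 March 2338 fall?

Tuesday

First find the weekday of Mar 10, 2338. Doomsday rule: the anchor day for the 2300s is Wednesday. For year 38: 38÷12 = 3 r 2, and 2÷4 = 0, so 3+2+0 = 5.
Wednesday + 5 ≡ Monday — that's 2338's doomsday.
In March the doomsday date is Mar 14.
Mar 10 is 4 days before Mar 14; 4 mod 7 = 4, so Monday − 4 = Thursday.
1727 mod 7 = 5, so 1727 days after a Thursday is Thursday + 5 = Tuesday.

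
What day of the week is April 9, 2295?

Doomsday rule: the anchor day for the 2200s is Friday. For year 95: 95÷12 = 7 r 11, and 11÷4 = 2, so 7+11+2 = 20.
Friday + 20 ≡ Thursday — that's 2295's doomsday.
In April the doomsday date is Apr 4.
Apr 9 is 5 days after Apr 4; 5 mod 7 = 5, so Thursday + 5 = Tuesday.

Tuesday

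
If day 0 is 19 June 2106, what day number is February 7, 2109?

964

Jun 19, 2106 → Jun 19, 2107: 365 days.
Jun 19, 2107 → Jun 19, 2108: 366 days (Feb 29, 2108 is in that span).
Jun 19, 2108 → Jul 19, 2108: 30 days (June has 30).
Jul 19, 2108 → Aug 19, 2108: 31 days (July has 31).
Aug 19, 2108 → Sep 19, 2108: 31 days (August has 31).
Sep 19, 2108 → Oct 19, 2108: 30 days (September has 30).
Oct 19, 2108 → Nov 19, 2108: 31 days (October has 31).
Nov 19, 2108 → Dec 19, 2108: 30 days (November has 30).
Dec 19, 2108 → Jan 19, 2109: 31 days (December has 31).
Jan 19, 2109 → Feb 7, 2109: 19 days.
Total: 964 days.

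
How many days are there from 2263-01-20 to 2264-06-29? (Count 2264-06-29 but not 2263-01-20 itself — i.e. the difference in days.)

526

Jan 20, 2263 → Jan 20, 2264: 365 days.
Jan 20, 2264 → Feb 20, 2264: 31 days (January has 31).
Feb 20, 2264 → Mar 20, 2264: 29 days (February has 29).
Mar 20, 2264 → Apr 20, 2264: 31 days (March has 31).
Apr 20, 2264 → May 20, 2264: 30 days (April has 30).
May 20, 2264 → Jun 20, 2264: 31 days (May has 31).
Jun 20, 2264 → Jun 29, 2264: 9 days.
Total: 526 days.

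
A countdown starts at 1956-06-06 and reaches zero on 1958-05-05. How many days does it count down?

Jun 6, 1956 → Jun 6, 1957: 365 days.
Jun 6, 1957 → Jul 6, 1957: 30 days (June has 30).
Jul 6, 1957 → Aug 6, 1957: 31 days (July has 31).
Aug 6, 1957 → Sep 6, 1957: 31 days (August has 31).
Sep 6, 1957 → Oct 6, 1957: 30 days (September has 30).
Oct 6, 1957 → Nov 6, 1957: 31 days (October has 31).
Nov 6, 1957 → Dec 6, 1957: 30 days (November has 30).
Dec 6, 1957 → Jan 6, 1958: 31 days (December has 31).
Jan 6, 1958 → Feb 6, 1958: 31 days (January has 31).
Feb 6, 1958 → Mar 6, 1958: 28 days (February has 28).
Mar 6, 1958 → Apr 6, 1958: 31 days (March has 31).
Apr 6, 1958 → May 5, 1958: 29 days.
Total: 698 days.

698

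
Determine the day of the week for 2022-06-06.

Monday

January 1, 2022 is a Saturday.
Jan 1, 2022 → Feb 1, 2022: 31 days (January has 31).
Feb 1, 2022 → Mar 1, 2022: 28 days (February has 28).
Mar 1, 2022 → Apr 1, 2022: 31 days (March has 31).
Apr 1, 2022 → May 1, 2022: 30 days (April has 30).
May 1, 2022 → Jun 1, 2022: 31 days (May has 31).
Jun 1, 2022 → Jun 6, 2022: 5 days.
Total: 156 days.
156 mod 7 = 2, so Saturday + 2 = Monday.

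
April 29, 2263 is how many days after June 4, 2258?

1790

Jun 4, 2258 → Jun 4, 2259: 365 days.
Jun 4, 2259 → Jun 4, 2260: 366 days (Feb 29, 2260 is in that span).
Jun 4, 2260 → Jun 4, 2261: 365 days.
Jun 4, 2261 → Jun 4, 2262: 365 days.
Jun 4, 2262 → Jul 4, 2262: 30 days (June has 30).
Jul 4, 2262 → Aug 4, 2262: 31 days (July has 31).
Aug 4, 2262 → Sep 4, 2262: 31 days (August has 31).
Sep 4, 2262 → Oct 4, 2262: 30 days (September has 30).
Oct 4, 2262 → Nov 4, 2262: 31 days (October has 31).
Nov 4, 2262 → Dec 4, 2262: 30 days (November has 30).
Dec 4, 2262 → Jan 4, 2263: 31 days (December has 31).
Jan 4, 2263 → Feb 4, 2263: 31 days (January has 31).
Feb 4, 2263 → Mar 4, 2263: 28 days (February has 28).
Mar 4, 2263 → Apr 4, 2263: 31 days (March has 31).
Apr 4, 2263 → Apr 29, 2263: 25 days.
Total: 1790 days.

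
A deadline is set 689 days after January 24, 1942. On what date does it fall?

+365 (one year) → Jan 24, 1943 (324 left).
Jan has 31 days: +8 → Feb 1, 1943 (316 left).
Feb has 28 days: +28 → Mar 1, 1943 (288 left).
Mar has 31 days: +31 → Apr 1, 1943 (257 left).
Apr has 30 days: +30 → May 1, 1943 (227 left).
May has 31 days: +31 → Jun 1, 1943 (196 left).
Jun has 30 days: +30 → Jul 1, 1943 (166 left).
Jul has 31 days: +31 → Aug 1, 1943 (135 left).
Aug has 31 days: +31 → Sep 1, 1943 (104 left).
Sep has 30 days: +30 → Oct 1, 1943 (74 left).
Oct has 31 days: +31 → Nov 1, 1943 (43 left).
Nov has 30 days: +30 → Dec 1, 1943 (13 left).
+13 → Dec 14, 1943.

December 14, 1943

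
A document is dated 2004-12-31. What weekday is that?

Friday

January 1, 2004 is a Thursday.
Jan 1, 2004 → Feb 1, 2004: 31 days (January has 31).
Feb 1, 2004 → Mar 1, 2004: 29 days (February has 29).
Mar 1, 2004 → Apr 1, 2004: 31 days (March has 31).
Apr 1, 2004 → May 1, 2004: 30 days (April has 30).
May 1, 2004 → Jun 1, 2004: 31 days (May has 31).
Jun 1, 2004 → Jul 1, 2004: 30 days (June has 30).
Jul 1, 2004 → Aug 1, 2004: 31 days (July has 31).
Aug 1, 2004 → Sep 1, 2004: 31 days (August has 31).
Sep 1, 2004 → Oct 1, 2004: 30 days (September has 30).
Oct 1, 2004 → Nov 1, 2004: 31 days (October has 31).
Nov 1, 2004 → Dec 1, 2004: 30 days (November has 30).
Dec 1, 2004 → Dec 31, 2004: 30 days.
Total: 365 days.
365 mod 7 = 1, so Thursday + 1 = Friday.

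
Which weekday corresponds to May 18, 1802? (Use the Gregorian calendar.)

Tuesday

Doomsday rule: the anchor day for the 1800s is Friday. For year 02: 2÷12 = 0 r 2, and 2÷4 = 0, so 0+2+0 = 2.
Friday + 2 ≡ Sunday — that's 1802's doomsday.
In May the doomsday date is May 9.
May 18 is 9 days after May 9; 9 mod 7 = 2, so Sunday + 2 = Tuesday.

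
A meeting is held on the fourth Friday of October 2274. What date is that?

October 1, 2274 is a Thursday.
The first Friday is therefore October 2 (1 days later).
The fourth Friday is 2 + 3×7 = October 23.

October 23, 2274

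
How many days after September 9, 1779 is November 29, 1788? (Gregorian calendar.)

Sep 9, 1779 → Sep 9, 1780: 366 days (Feb 29, 1780 is in that span).
Sep 9, 1780 → Sep 9, 1781: 365 days.
Sep 9, 1781 → Sep 9, 1782: 365 days.
Sep 9, 1782 → Sep 9, 1783: 365 days.
Sep 9, 1783 → Sep 9, 1784: 366 days (Feb 29, 1784 is in that span).
Sep 9, 1784 → Sep 9, 1785: 365 days.
Sep 9, 1785 → Sep 9, 1786: 365 days.
Sep 9, 1786 → Sep 9, 1787: 365 days.
Sep 9, 1787 → Sep 9, 1788: 366 days (Feb 29, 1788 is in that span).
Sep 9, 1788 → Oct 9, 1788: 30 days (September has 30).
Oct 9, 1788 → Nov 9, 1788: 31 days (October has 31).
Nov 9, 1788 → Nov 29, 1788: 20 days.
Total: 3369 days.

3369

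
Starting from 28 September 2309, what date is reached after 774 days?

November 11, 2311

+365 (one year) → Sep 28, 2310 (409 left).
+365 (one year) → Sep 28, 2311 (44 left).
Sep has 30 days: +3 → Oct 1, 2311 (41 left).
Oct has 31 days: +31 → Nov 1, 2311 (10 left).
+10 → Nov 11, 2311.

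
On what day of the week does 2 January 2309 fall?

Doomsday rule: the anchor day for the 2300s is Wednesday. For year 09: 9÷12 = 0 r 9, and 9÷4 = 2, so 0+9+2 = 11.
Wednesday + 11 ≡ Sunday — that's 2309's doomsday.
In January the doomsday date is Jan 3 (2309 is not a leap year).
Jan 2 is 1 day before Jan 3; 1 mod 7 = 1, so Sunday − 1 = Saturday.

Saturday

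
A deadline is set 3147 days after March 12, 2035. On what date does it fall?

+366 (one year; includes Feb 29, 2036) → Mar 12, 2036 (2781 left).
+365 (one year) → Mar 12, 2037 (2416 left).
+365 (one year) → Mar 12, 2038 (2051 left).
+365 (one year) → Mar 12, 2039 (1686 left).
+366 (one year; includes Feb 29, 2040) → Mar 12, 2040 (1320 left).
+365 (one year) → Mar 12, 2041 (955 left).
+365 (one year) → Mar 12, 2042 (590 left).
+365 (one year) → Mar 12, 2043 (225 left).
Mar has 31 days: +20 → Apr 1, 2043 (205 left).
Apr has 30 days: +30 → May 1, 2043 (175 left).
May has 31 days: +31 → Jun 1, 2043 (144 left).
Jun has 30 days: +30 → Jul 1, 2043 (114 left).
Jul has 31 days: +31 → Aug 1, 2043 (83 left).
Aug has 31 days: +31 → Sep 1, 2043 (52 left).
Sep has 30 days: +30 → Oct 1, 2043 (22 left).
+22 → Oct 23, 2043.

October 23, 2043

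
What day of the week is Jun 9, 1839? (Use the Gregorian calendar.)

Sunday

January 1, 1839 is a Tuesday.
Jan 1, 1839 → Feb 1, 1839: 31 days (January has 31).
Feb 1, 1839 → Mar 1, 1839: 28 days (February has 28).
Mar 1, 1839 → Apr 1, 1839: 31 days (March has 31).
Apr 1, 1839 → May 1, 1839: 30 days (April has 30).
May 1, 1839 → Jun 1, 1839: 31 days (May has 31).
Jun 1, 1839 → Jun 9, 1839: 8 days.
Total: 159 days.
159 mod 7 = 5, so Tuesday + 5 = Sunday.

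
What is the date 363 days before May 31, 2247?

June 2, 2246

−31 → Apr 30, 2247 (end of Apr, 30 days; 332 left).
−30 → Mar 31, 2247 (end of Mar, 31 days; 302 left).
−31 → Feb 28, 2247 (end of Feb, 28 days; 271 left).
−28 → Jan 31, 2247 (end of Jan, 31 days; 243 left).
−31 → Dec 31, 2246 (end of Dec, 31 days; 212 left).
−31 → Nov 30, 2246 (end of Nov, 30 days; 181 left).
−30 → Oct 31, 2246 (end of Oct, 31 days; 151 left).
−31 → Sep 30, 2246 (end of Sep, 30 days; 120 left).
−30 → Aug 31, 2246 (end of Aug, 31 days; 90 left).
−31 → Jul 31, 2246 (end of Jul, 31 days; 59 left).
−31 → Jun 30, 2246 (end of Jun, 30 days; 28 left).
−28 → Jun 2, 2246.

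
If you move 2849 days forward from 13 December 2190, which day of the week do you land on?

Monday

Dec 13, 2190 is a Monday.
2849 mod 7 = 0, so 2849 days after a Monday is Monday + 0 = Monday.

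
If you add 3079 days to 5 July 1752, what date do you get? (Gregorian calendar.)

+365 (one year) → Jul 5, 1753 (2714 left).
+365 (one year) → Jul 5, 1754 (2349 left).
+365 (one year) → Jul 5, 1755 (1984 left).
+366 (one year; includes Feb 29, 1756) → Jul 5, 1756 (1618 left).
+365 (one year) → Jul 5, 1757 (1253 left).
+365 (one year) → Jul 5, 1758 (888 left).
+365 (one year) → Jul 5, 1759 (523 left).
+366 (one year; includes Feb 29, 1760) → Jul 5, 1760 (157 left).
Jul has 31 days: +27 → Aug 1, 1760 (130 left).
Aug has 31 days: +31 → Sep 1, 1760 (99 left).
Sep has 30 days: +30 → Oct 1, 1760 (69 left).
Oct has 31 days: +31 → Nov 1, 1760 (38 left).
Nov has 30 days: +30 → Dec 1, 1760 (8 left).
+8 → Dec 9, 1760.

December 9, 1760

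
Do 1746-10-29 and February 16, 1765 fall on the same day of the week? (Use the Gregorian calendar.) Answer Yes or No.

From Oct 29, 1746 to Feb 16, 1765 is 6685 days.
6685 mod 7 = 0, so they are the same weekday.
(Oct 29, 1746 is a Saturday; Feb 16, 1765 is a Saturday.)

Yes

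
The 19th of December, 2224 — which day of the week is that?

Sunday

Doomsday rule: the anchor day for the 2200s is Friday. For year 24: 24÷12 = 2 r 0, and 0÷4 = 0, so 2+0+0 = 2.
Friday + 2 ≡ Sunday — that's 2224's doomsday.
In December the doomsday date is Dec 12.
Dec 19 is 7 days after Dec 12; 7 mod 7 = 0, so Sunday + 0 = Sunday.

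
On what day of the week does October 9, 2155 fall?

Doomsday rule: the anchor day for the 2100s is Sunday. For year 55: 55÷12 = 4 r 7, and 7÷4 = 1, so 4+7+1 = 12.
Sunday + 12 ≡ Friday — that's 2155's doomsday.
In October the doomsday date is Oct 10.
Oct 9 is 1 day before Oct 10; 1 mod 7 = 1, so Friday − 1 = Thursday.

Thursday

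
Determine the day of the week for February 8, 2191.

Tuesday

Doomsday rule: the anchor day for the 2100s is Sunday. For year 91: 91÷12 = 7 r 7, and 7÷4 = 1, so 7+7+1 = 15.
Sunday + 15 ≡ Monday — that's 2191's doomsday.
In February the doomsday date is Feb 28 (2191 is not a leap year).
Feb 8 is 20 days before Feb 28; 20 mod 7 = 6, so Monday − 6 = Tuesday.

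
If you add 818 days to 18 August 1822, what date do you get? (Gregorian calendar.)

+365 (one year) → Aug 18, 1823 (453 left).
+366 (one year; includes Feb 29, 1824) → Aug 18, 1824 (87 left).
Aug has 31 days: +14 → Sep 1, 1824 (73 left).
Sep has 30 days: +30 → Oct 1, 1824 (43 left).
Oct has 31 days: +31 → Nov 1, 1824 (12 left).
+12 → Nov 13, 1824.

November 13, 1824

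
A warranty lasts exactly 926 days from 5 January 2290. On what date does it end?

+365 (one year) → Jan 5, 2291 (561 left).
+365 (one year) → Jan 5, 2292 (196 left).
Jan has 31 days: +27 → Feb 1, 2292 (169 left).
Feb has 29 days: +29 → Mar 1, 2292 (140 left).
Mar has 31 days: +31 → Apr 1, 2292 (109 left).
Apr has 30 days: +30 → May 1, 2292 (79 left).
May has 31 days: +31 → Jun 1, 2292 (48 left).
Jun has 30 days: +30 → Jul 1, 2292 (18 left).
+18 → Jul 19, 2292.

July 19, 2292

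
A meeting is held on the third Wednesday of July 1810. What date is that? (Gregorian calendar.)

July 18, 1810

July 1, 1810 is a Sunday.
The first Wednesday is therefore July 4 (3 days later).
The third Wednesday is 4 + 2×7 = July 18.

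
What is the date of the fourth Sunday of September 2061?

September 25, 2061

September 1, 2061 is a Thursday.
The first Sunday is therefore September 4 (3 days later).
The fourth Sunday is 4 + 3×7 = September 25.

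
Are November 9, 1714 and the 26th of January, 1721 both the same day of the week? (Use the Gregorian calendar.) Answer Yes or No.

No

From Nov 9, 1714 to Jan 26, 1721 is 2270 days.
2270 mod 7 = 2, so they are different weekdays.
(Nov 9, 1714 is a Friday; Jan 26, 1721 is a Sunday.)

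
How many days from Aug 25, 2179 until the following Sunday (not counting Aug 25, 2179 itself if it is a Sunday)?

Aug 25, 2179 is a Wednesday.
From Wednesday to the next Sunday is 4 days.

4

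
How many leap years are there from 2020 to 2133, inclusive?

28

Multiples of 4 in [2020,2133]: 29.
Of those, multiples of 100: 1 (not leap unless ÷400).
Multiples of 400: 0.
Leap years = 29 − 1 + 0 = 28.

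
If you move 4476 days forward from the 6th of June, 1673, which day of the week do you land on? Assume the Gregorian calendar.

Friday

Jun 6, 1673 is a Tuesday.
4476 mod 7 = 3, so 4476 days after a Tuesday is Tuesday + 3 = Friday.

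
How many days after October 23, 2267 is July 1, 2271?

1347

Oct 23, 2267 → Oct 23, 2268: 366 days (Feb 29, 2268 is in that span).
Oct 23, 2268 → Oct 23, 2269: 365 days.
Oct 23, 2269 → Oct 23, 2270: 365 days.
Oct 23, 2270 → Nov 23, 2270: 31 days (October has 31).
Nov 23, 2270 → Dec 23, 2270: 30 days (November has 30).
Dec 23, 2270 → Jan 23, 2271: 31 days (December has 31).
Jan 23, 2271 → Feb 23, 2271: 31 days (January has 31).
Feb 23, 2271 → Mar 23, 2271: 28 days (February has 28).
Mar 23, 2271 → Apr 23, 2271: 31 days (March has 31).
Apr 23, 2271 → May 23, 2271: 30 days (April has 30).
May 23, 2271 → Jun 23, 2271: 31 days (May has 31).
Jun 23, 2271 → Jul 1, 2271: 8 days.
Total: 1347 days.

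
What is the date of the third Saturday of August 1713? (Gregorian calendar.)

August 1, 1713 is a Tuesday.
The first Saturday is therefore August 5 (4 days later).
The third Saturday is 5 + 2×7 = August 19.

August 19, 1713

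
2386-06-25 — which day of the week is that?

Wednesday

Doomsday rule: the anchor day for the 2300s is Wednesday. For year 86: 86÷12 = 7 r 2, and 2÷4 = 0, so 7+2+0 = 9.
Wednesday + 9 ≡ Friday — that's 2386's doomsday.
In June the doomsday date is Jun 6.
Jun 25 is 19 days after Jun 6; 19 mod 7 = 5, so Friday + 5 = Wednesday.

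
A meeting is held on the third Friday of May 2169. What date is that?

May 1, 2169 is a Monday.
The first Friday is therefore May 5 (4 days later).
The third Friday is 5 + 2×7 = May 19.

May 19, 2169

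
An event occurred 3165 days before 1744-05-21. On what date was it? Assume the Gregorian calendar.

−366 (one year; includes Feb 29, 1744) → May 21, 1743 (2799 left).
−365 (one year) → May 21, 1742 (2434 left).
−365 (one year) → May 21, 1741 (2069 left).
−365 (one year) → May 21, 1740 (1704 left).
−366 (one year; includes Feb 29, 1740) → May 21, 1739 (1338 left).
−365 (one year) → May 21, 1738 (973 left).
−365 (one year) → May 21, 1737 (608 left).
−365 (one year) → May 21, 1736 (243 left).
−21 → Apr 30, 1736 (end of Apr, 30 days; 222 left).
−30 → Mar 31, 1736 (end of Mar, 31 days; 192 left).
−31 → Feb 29, 1736 (end of Feb, 29 days; 161 left).
−29 → Jan 31, 1736 (end of Jan, 31 days; 132 left).
−31 → Dec 31, 1735 (end of Dec, 31 days; 101 left).
−31 → Nov 30, 1735 (end of Nov, 30 days; 70 left).
−30 → Oct 31, 1735 (end of Oct, 31 days; 40 left).
−31 → Sep 30, 1735 (end of Sep, 30 days; 9 left).
−9 → Sep 21, 1735.

September 21, 1735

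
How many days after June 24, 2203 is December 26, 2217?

5299

Jun 24, 2203 → Jun 24, 2204: 366 days (Feb 29, 2204 is in that span).
Jun 24, 2204 → Jun 24, 2205: 365 days.
Jun 24, 2205 → Jun 24, 2206: 365 days.
Jun 24, 2206 → Jun 24, 2207: 365 days.
Jun 24, 2207 → Jun 24, 2208: 366 days (Feb 29, 2208 is in that span).
Jun 24, 2208 → Jun 24, 2209: 365 days.
Jun 24, 2209 → Jun 24, 2210: 365 days.
Jun 24, 2210 → Jun 24, 2211: 365 days.
Jun 24, 2211 → Jun 24, 2212: 366 days (Feb 29, 2212 is in that span).
Jun 24, 2212 → Jun 24, 2213: 365 days.
Jun 24, 2213 → Jun 24, 2214: 365 days.
Jun 24, 2214 → Jun 24, 2215: 365 days.
Jun 24, 2215 → Jun 24, 2216: 366 days (Feb 29, 2216 is in that span).
Jun 24, 2216 → Jun 24, 2217: 365 days.
Jun 24, 2217 → Jul 24, 2217: 30 days (June has 30).
Jul 24, 2217 → Aug 24, 2217: 31 days (July has 31).
Aug 24, 2217 → Sep 24, 2217: 31 days (August has 31).
Sep 24, 2217 → Oct 24, 2217: 30 days (September has 30).
Oct 24, 2217 → Nov 24, 2217: 31 days (October has 31).
Nov 24, 2217 → Dec 24, 2217: 30 days (November has 30).
Dec 24, 2217 → Dec 26, 2217: 2 days.
Total: 5299 days.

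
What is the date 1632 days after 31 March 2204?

+365 (one year) → Mar 31, 2205 (1267 left).
+365 (one year) → Mar 31, 2206 (902 left).
+365 (one year) → Mar 31, 2207 (537 left).
+366 (one year; includes Feb 29, 2208) → Mar 31, 2208 (171 left).
Mar has 31 days: +1 → Apr 1, 2208 (170 left).
Apr has 30 days: +30 → May 1, 2208 (140 left).
May has 31 days: +31 → Jun 1, 2208 (109 left).
Jun has 30 days: +30 → Jul 1, 2208 (79 left).
Jul has 31 days: +31 → Aug 1, 2208 (48 left).
Aug has 31 days: +31 → Sep 1, 2208 (17 left).
+17 → Sep 18, 2208.

September 18, 2208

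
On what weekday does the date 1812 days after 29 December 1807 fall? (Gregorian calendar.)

Dec 29, 1807 is a Tuesday.
1812 mod 7 = 6, so 1812 days after a Tuesday is Tuesday + 6 = Monday.

Monday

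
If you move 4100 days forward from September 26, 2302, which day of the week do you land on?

First find the weekday of Sep 26, 2302. Doomsday rule: the anchor day for the 2300s is Wednesday. For year 02: 2÷12 = 0 r 2, and 2÷4 = 0, so 0+2+0 = 2.
Wednesday + 2 ≡ Friday — that's 2302's doomsday.
In September the doomsday date is Sep 5.
Sep 26 is 21 days after Sep 5; 21 mod 7 = 0, so Friday + 0 = Friday.
4100 mod 7 = 5, so 4100 days after a Friday is Friday + 5 = Wednesday.

Wednesday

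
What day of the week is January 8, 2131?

Monday

Doomsday rule: the anchor day for the 2100s is Sunday. For year 31: 31÷12 = 2 r 7, and 7÷4 = 1, so 2+7+1 = 10.
Sunday + 10 ≡ Wednesday — that's 2131's doomsday.
In January the doomsday date is Jan 3 (2131 is not a leap year).
Jan 8 is 5 days after Jan 3; 5 mod 7 = 5, so Wednesday + 5 = Monday.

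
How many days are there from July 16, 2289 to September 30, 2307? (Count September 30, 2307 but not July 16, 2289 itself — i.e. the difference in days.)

Jul 16, 2289 → Jul 16, 2290: 365 days.
Jul 16, 2290 → Jul 16, 2291: 365 days.
Jul 16, 2291 → Jul 16, 2292: 366 days (Feb 29, 2292 is in that span).
Jul 16, 2292 → Jul 16, 2293: 365 days.
Jul 16, 2293 → Jul 16, 2294: 365 days.
Jul 16, 2294 → Jul 16, 2295: 365 days.
Jul 16, 2295 → Jul 16, 2296: 366 days (Feb 29, 2296 is in that span).
Jul 16, 2296 → Jul 16, 2297: 365 days.
Jul 16, 2297 → Jul 16, 2298: 365 days.
Jul 16, 2298 → Jul 16, 2299: 365 days.
Jul 16, 2299 → Jul 16, 2300: 365 days.
Jul 16, 2300 → Jul 16, 2301: 365 days.
Jul 16, 2301 → Jul 16, 2302: 365 days.
Jul 16, 2302 → Jul 16, 2303: 365 days.
Jul 16, 2303 → Jul 16, 2304: 366 days (Feb 29, 2304 is in that span).
Jul 16, 2304 → Jul 16, 2305: 365 days.
Jul 16, 2305 → Jul 16, 2306: 365 days.
Jul 16, 2306 → Jul 16, 2307: 365 days.
Jul 16, 2307 → Aug 16, 2307: 31 days (July has 31).
Aug 16, 2307 → Sep 16, 2307: 31 days (August has 31).
Sep 16, 2307 → Sep 30, 2307: 14 days.
Total: 6649 days.

6649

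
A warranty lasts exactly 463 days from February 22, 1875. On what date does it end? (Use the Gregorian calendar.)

May 30, 1876

+365 (one year) → Feb 22, 1876 (98 left).
Feb has 29 days: +8 → Mar 1, 1876 (90 left).
Mar has 31 days: +31 → Apr 1, 1876 (59 left).
Apr has 30 days: +30 → May 1, 1876 (29 left).
+29 → May 30, 1876.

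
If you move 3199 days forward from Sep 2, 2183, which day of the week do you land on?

Sep 2, 2183 is a Tuesday.
3199 mod 7 = 0, so 3199 days after a Tuesday is Tuesday + 0 = Tuesday.

Tuesday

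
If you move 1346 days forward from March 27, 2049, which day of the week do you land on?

Monday

Mar 27, 2049 is a Saturday.
1346 mod 7 = 2, so 1346 days after a Saturday is Saturday + 2 = Monday.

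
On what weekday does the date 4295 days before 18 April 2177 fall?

Apr 18, 2177 is a Friday.
4295 mod 7 = 4, so 4295 days before a Friday is Friday − 4 = Monday.

Monday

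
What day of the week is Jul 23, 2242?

January 1, 2242 is a Saturday.
Jan 1, 2242 → Feb 1, 2242: 31 days (January has 31).
Feb 1, 2242 → Mar 1, 2242: 28 days (February has 28).
Mar 1, 2242 → Apr 1, 2242: 31 days (March has 31).
Apr 1, 2242 → May 1, 2242: 30 days (April has 30).
May 1, 2242 → Jun 1, 2242: 31 days (May has 31).
Jun 1, 2242 → Jul 1, 2242: 30 days (June has 30).
Jul 1, 2242 → Jul 23, 2242: 22 days.
Total: 203 days.
203 mod 7 = 0, so Saturday + 0 = Saturday.

Saturday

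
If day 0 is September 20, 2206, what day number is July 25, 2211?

Sep 20, 2206 → Sep 20, 2207: 365 days.
Sep 20, 2207 → Sep 20, 2208: 366 days (Feb 29, 2208 is in that span).
Sep 20, 2208 → Sep 20, 2209: 365 days.
Sep 20, 2209 → Sep 20, 2210: 365 days.
Sep 20, 2210 → Oct 20, 2210: 30 days (September has 30).
Oct 20, 2210 → Nov 20, 2210: 31 days (October has 31).
Nov 20, 2210 → Dec 20, 2210: 30 days (November has 30).
Dec 20, 2210 → Jan 20, 2211: 31 days (December has 31).
Jan 20, 2211 → Feb 20, 2211: 31 days (January has 31).
Feb 20, 2211 → Mar 20, 2211: 28 days (February has 28).
Mar 20, 2211 → Apr 20, 2211: 31 days (March has 31).
Apr 20, 2211 → May 20, 2211: 30 days (April has 30).
May 20, 2211 → Jun 20, 2211: 31 days (May has 31).
Jun 20, 2211 → Jul 20, 2211: 30 days (June has 30).
Jul 20, 2211 → Jul 25, 2211: 5 days.
Total: 1769 days.

1769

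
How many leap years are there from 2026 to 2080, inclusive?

Multiples of 4 in [2026,2080]: 14.
Of those, multiples of 100: 0 (not leap unless ÷400).
Multiples of 400: 0.
Leap years = 14 − 0 + 0 = 14.

14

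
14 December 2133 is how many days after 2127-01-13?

Jan 13, 2127 → Jan 13, 2128: 365 days.
Jan 13, 2128 → Jan 13, 2129: 366 days (Feb 29, 2128 is in that span).
Jan 13, 2129 → Jan 13, 2130: 365 days.
Jan 13, 2130 → Jan 13, 2131: 365 days.
Jan 13, 2131 → Jan 13, 2132: 365 days.
Jan 13, 2132 → Jan 13, 2133: 366 days (Feb 29, 2132 is in that span).
Jan 13, 2133 → Feb 13, 2133: 31 days (January has 31).
Feb 13, 2133 → Mar 13, 2133: 28 days (February has 28).
Mar 13, 2133 → Apr 13, 2133: 31 days (March has 31).
Apr 13, 2133 → May 13, 2133: 30 days (April has 30).
May 13, 2133 → Jun 13, 2133: 31 days (May has 31).
Jun 13, 2133 → Jul 13, 2133: 30 days (June has 30).
Jul 13, 2133 → Aug 13, 2133: 31 days (July has 31).
Aug 13, 2133 → Sep 13, 2133: 31 days (August has 31).
Sep 13, 2133 → Oct 13, 2133: 30 days (September has 30).
Oct 13, 2133 → Nov 13, 2133: 31 days (October has 31).
Nov 13, 2133 → Dec 13, 2133: 30 days (November has 30).
Dec 13, 2133 → Dec 14, 2133: 1 days.
Total: 2527 days.

2527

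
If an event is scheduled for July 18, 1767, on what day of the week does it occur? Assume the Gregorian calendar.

Saturday

Doomsday rule: the anchor day for the 1700s is Sunday. For year 67: 67÷12 = 5 r 7, and 7÷4 = 1, so 5+7+1 = 13.
Sunday + 13 ≡ Saturday — that's 1767's doomsday.
In July the doomsday date is Jul 11.
Jul 18 is 7 days after Jul 11; 7 mod 7 = 0, so Saturday + 0 = Saturday.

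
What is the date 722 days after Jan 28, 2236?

+366 (one year; includes Feb 29, 2236) → Jan 28, 2237 (356 left).
Jan has 31 days: +4 → Feb 1, 2237 (352 left).
Feb has 28 days: +28 → Mar 1, 2237 (324 left).
Mar has 31 days: +31 → Apr 1, 2237 (293 left).
Apr has 30 days: +30 → May 1, 2237 (263 left).
May has 31 days: +31 → Jun 1, 2237 (232 left).
Jun has 30 days: +30 → Jul 1, 2237 (202 left).
Jul has 31 days: +31 → Aug 1, 2237 (171 left).
Aug has 31 days: +31 → Sep 1, 2237 (140 left).
Sep has 30 days: +30 → Oct 1, 2237 (110 left).
Oct has 31 days: +31 → Nov 1, 2237 (79 left).
Nov has 30 days: +30 → Dec 1, 2237 (49 left).
Dec has 31 days: +31 → Jan 1, 2238 (18 left).
+18 → Jan 19, 2238.

January 19, 2238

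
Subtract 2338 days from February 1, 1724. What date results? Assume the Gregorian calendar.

−365 (one year) → Feb 1, 1723 (1973 left).
−365 (one year) → Feb 1, 1722 (1608 left).
−365 (one year) → Feb 1, 1721 (1243 left).
−366 (one year; includes Feb 29, 1720) → Feb 1, 1720 (877 left).
−365 (one year) → Feb 1, 1719 (512 left).
−365 (one year) → Feb 1, 1718 (147 left).
−1 → Jan 31, 1718 (end of Jan, 31 days; 146 left).
−31 → Dec 31, 1717 (end of Dec, 31 days; 115 left).
−31 → Nov 30, 1717 (end of Nov, 30 days; 84 left).
−30 → Oct 31, 1717 (end of Oct, 31 days; 54 left).
−31 → Sep 30, 1717 (end of Sep, 30 days; 23 left).
−23 → Sep 7, 1717.

September 7, 1717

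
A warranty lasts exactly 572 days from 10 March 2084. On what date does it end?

+365 (one year) → Mar 10, 2085 (207 left).
Mar has 31 days: +22 → Apr 1, 2085 (185 left).
Apr has 30 days: +30 → May 1, 2085 (155 left).
May has 31 days: +31 → Jun 1, 2085 (124 left).
Jun has 30 days: +30 → Jul 1, 2085 (94 left).
Jul has 31 days: +31 → Aug 1, 2085 (63 left).
Aug has 31 days: +31 → Sep 1, 2085 (32 left).
Sep has 30 days: +30 → Oct 1, 2085 (2 left).
+2 → Oct 3, 2085.

October 3, 2085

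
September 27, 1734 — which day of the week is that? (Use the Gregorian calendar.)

Monday

Doomsday rule: the anchor day for the 1700s is Sunday. For year 34: 34÷12 = 2 r 10, and 10÷4 = 2, so 2+10+2 = 14.
Sunday + 14 ≡ Sunday — that's 1734's doomsday.
In September the doomsday date is Sep 5.
Sep 27 is 22 days after Sep 5; 22 mod 7 = 1, so Sunday + 1 = Monday.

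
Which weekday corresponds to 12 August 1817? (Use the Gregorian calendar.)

Doomsday rule: the anchor day for the 1800s is Friday. For year 17: 17÷12 = 1 r 5, and 5÷4 = 1, so 1+5+1 = 7.
Friday + 7 ≡ Friday — that's 1817's doomsday.
In August the doomsday date is Aug 8.
Aug 12 is 4 days after Aug 8; 4 mod 7 = 4, so Friday + 4 = Tuesday.

Tuesday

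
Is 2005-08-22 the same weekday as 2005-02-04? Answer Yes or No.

No

From Feb 4, 2005 to Aug 22, 2005 is 199 days.
199 mod 7 = 3, so they are different weekdays.
(Feb 4, 2005 is a Friday; Aug 22, 2005 is a Monday.)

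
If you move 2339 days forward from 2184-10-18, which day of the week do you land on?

First find the weekday of Oct 18, 2184. Doomsday rule: the anchor day for the 2100s is Sunday. For year 84: 84÷12 = 7 r 0, and 0÷4 = 0, so 7+0+0 = 7.
Sunday + 7 ≡ Sunday — that's 2184's doomsday.
In October the doomsday date is Oct 10.
Oct 18 is 8 days after Oct 10; 8 mod 7 = 1, so Sunday + 1 = Monday.
2339 mod 7 = 1, so 2339 days after a Monday is Monday + 1 = Tuesday.

Tuesday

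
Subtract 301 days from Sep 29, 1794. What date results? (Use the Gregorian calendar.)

−29 → Aug 31, 1794 (end of Aug, 31 days; 272 left).
−31 → Jul 31, 1794 (end of Jul, 31 days; 241 left).
−31 → Jun 30, 1794 (end of Jun, 30 days; 210 left).
−30 → May 31, 1794 (end of May, 31 days; 180 left).
−31 → Apr 30, 1794 (end of Apr, 30 days; 149 left).
−30 → Mar 31, 1794 (end of Mar, 31 days; 119 left).
−31 → Feb 28, 1794 (end of Feb, 28 days; 88 left).
−28 → Jan 31, 1794 (end of Jan, 31 days; 60 left).
−31 → Dec 31, 1793 (end of Dec, 31 days; 29 left).
−29 → Dec 2, 1793.

December 2, 1793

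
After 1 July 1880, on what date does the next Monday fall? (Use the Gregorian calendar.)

Jul 1, 1880 is a Thursday.
From Thursday to the next Monday is 4 days.
Jul 1, 1880 + 4 = Jul 5, 1880.

July 5, 1880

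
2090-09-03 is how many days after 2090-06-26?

Jun 26, 2090 → Jul 26, 2090: 30 days (June has 30).
Jul 26, 2090 → Aug 26, 2090: 31 days (July has 31).
Aug 26, 2090 → Sep 3, 2090: 8 days.
Total: 69 days.

69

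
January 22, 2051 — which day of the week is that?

January 1, 2051 is a Sunday.
Jan 1, 2051 → Jan 22, 2051: 21 days.
Total: 21 days.
21 mod 7 = 0, so Sunday + 0 = Sunday.

Sunday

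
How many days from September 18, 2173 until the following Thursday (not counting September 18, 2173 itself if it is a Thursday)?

5

Sep 18, 2173 is a Saturday.
From Saturday to the next Thursday is 5 days.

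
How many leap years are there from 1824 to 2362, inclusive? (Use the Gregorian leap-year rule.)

131

Multiples of 4 in [1824,2362]: 135.
Of those, multiples of 100: 5 (not leap unless ÷400).
Multiples of 400: 1.
Leap years = 135 − 5 + 1 = 131.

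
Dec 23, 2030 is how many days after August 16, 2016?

5242

Aug 16, 2016 → Aug 16, 2017: 365 days.
Aug 16, 2017 → Aug 16, 2018: 365 days.
Aug 16, 2018 → Aug 16, 2019: 365 days.
Aug 16, 2019 → Aug 16, 2020: 366 days (Feb 29, 2020 is in that span).
Aug 16, 2020 → Aug 16, 2021: 365 days.
Aug 16, 2021 → Aug 16, 2022: 365 days.
Aug 16, 2022 → Aug 16, 2023: 365 days.
Aug 16, 2023 → Aug 16, 2024: 366 days (Feb 29, 2024 is in that span).
Aug 16, 2024 → Aug 16, 2025: 365 days.
Aug 16, 2025 → Aug 16, 2026: 365 days.
Aug 16, 2026 → Aug 16, 2027: 365 days.
Aug 16, 2027 → Aug 16, 2028: 366 days (Feb 29, 2028 is in that span).
Aug 16, 2028 → Aug 16, 2029: 365 days.
Aug 16, 2029 → Aug 16, 2030: 365 days.
Aug 16, 2030 → Sep 16, 2030: 31 days (August has 31).
Sep 16, 2030 → Oct 16, 2030: 30 days (September has 30).
Oct 16, 2030 → Nov 16, 2030: 31 days (October has 31).
Nov 16, 2030 → Dec 16, 2030: 30 days (November has 30).
Dec 16, 2030 → Dec 23, 2030: 7 days.
Total: 5242 days.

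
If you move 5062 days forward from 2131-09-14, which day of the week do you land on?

First find the weekday of Sep 14, 2131. Doomsday rule: the anchor day for the 2100s is Sunday. For year 31: 31÷12 = 2 r 7, and 7÷4 = 1, so 2+7+1 = 10.
Sunday + 10 ≡ Wednesday — that's 2131's doomsday.
In September the doomsday date is Sep 5.
Sep 14 is 9 days after Sep 5; 9 mod 7 = 2, so Wednesday + 2 = Friday.
5062 mod 7 = 1, so 5062 days after a Friday is Friday + 1 = Saturday.

Saturday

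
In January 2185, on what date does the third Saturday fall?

January 1, 2185 is a Saturday.
The first Saturday is therefore January 1 (same day).
The third Saturday is 1 + 2×7 = January 15.

January 15, 2185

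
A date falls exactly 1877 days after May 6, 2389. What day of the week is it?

Sunday

May 6, 2389 is a Saturday.
1877 mod 7 = 1, so 1877 days after a Saturday is Saturday + 1 = Sunday.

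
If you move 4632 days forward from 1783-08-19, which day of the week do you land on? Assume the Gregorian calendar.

Sunday

Aug 19, 1783 is a Tuesday.
4632 mod 7 = 5, so 4632 days after a Tuesday is Tuesday + 5 = Sunday.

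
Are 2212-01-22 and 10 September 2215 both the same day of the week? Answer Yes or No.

No

From Jan 22, 2212 to Sep 10, 2215 is 1327 days.
1327 mod 7 = 4, so they are different weekdays.
(Jan 22, 2212 is a Wednesday; Sep 10, 2215 is a Sunday.)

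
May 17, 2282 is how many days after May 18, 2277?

1825

May 18, 2277 → May 18, 2278: 365 days.
May 18, 2278 → May 18, 2279: 365 days.
May 18, 2279 → May 18, 2280: 366 days (Feb 29, 2280 is in that span).
May 18, 2280 → May 18, 2281: 365 days.
May 18, 2281 → Jun 18, 2281: 31 days (May has 31).
Jun 18, 2281 → Jul 18, 2281: 30 days (June has 30).
Jul 18, 2281 → Aug 18, 2281: 31 days (July has 31).
Aug 18, 2281 → Sep 18, 2281: 31 days (August has 31).
Sep 18, 2281 → Oct 18, 2281: 30 days (September has 30).
Oct 18, 2281 → Nov 18, 2281: 31 days (October has 31).
Nov 18, 2281 → Dec 18, 2281: 30 days (November has 30).
Dec 18, 2281 → Jan 18, 2282: 31 days (December has 31).
Jan 18, 2282 → Feb 18, 2282: 31 days (January has 31).
Feb 18, 2282 → Mar 18, 2282: 28 days (February has 28).
Mar 18, 2282 → Apr 18, 2282: 31 days (March has 31).
Apr 18, 2282 → May 17, 2282: 29 days.
Total: 1825 days.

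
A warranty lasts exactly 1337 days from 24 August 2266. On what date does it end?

April 22, 2270

+365 (one year) → Aug 24, 2267 (972 left).
+366 (one year; includes Feb 29, 2268) → Aug 24, 2268 (606 left).
+365 (one year) → Aug 24, 2269 (241 left).
Aug has 31 days: +8 → Sep 1, 2269 (233 left).
Sep has 30 days: +30 → Oct 1, 2269 (203 left).
Oct has 31 days: +31 → Nov 1, 2269 (172 left).
Nov has 30 days: +30 → Dec 1, 2269 (142 left).
Dec has 31 days: +31 → Jan 1, 2270 (111 left).
Jan has 31 days: +31 → Feb 1, 2270 (80 left).
Feb has 28 days: +28 → Mar 1, 2270 (52 left).
Mar has 31 days: +31 → Apr 1, 2270 (21 left).
+21 → Apr 22, 2270.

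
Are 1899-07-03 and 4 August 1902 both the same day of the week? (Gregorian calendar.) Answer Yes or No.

From Jul 3, 1899 to Aug 4, 1902 is 1127 days.
1127 mod 7 = 0, so they are the same weekday.
(Jul 3, 1899 is a Monday; Aug 4, 1902 is a Monday.)

Yes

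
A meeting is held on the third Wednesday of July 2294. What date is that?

July 18, 2294

July 1, 2294 is a Sunday.
The first Wednesday is therefore July 4 (3 days later).
The third Wednesday is 4 + 2×7 = July 18.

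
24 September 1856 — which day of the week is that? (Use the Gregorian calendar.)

Wednesday

Doomsday rule: the anchor day for the 1800s is Friday. For year 56: 56÷12 = 4 r 8, and 8÷4 = 2, so 4+8+2 = 14.
Friday + 14 ≡ Friday — that's 1856's doomsday.
In September the doomsday date is Sep 5.
Sep 24 is 19 days after Sep 5; 19 mod 7 = 5, so Friday + 5 = Wednesday.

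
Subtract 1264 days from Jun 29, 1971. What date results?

January 12, 1968

−365 (one year) → Jun 29, 1970 (899 left).
−365 (one year) → Jun 29, 1969 (534 left).
−365 (one year) → Jun 29, 1968 (169 left).
−29 → May 31, 1968 (end of May, 31 days; 140 left).
−31 → Apr 30, 1968 (end of Apr, 30 days; 109 left).
−30 → Mar 31, 1968 (end of Mar, 31 days; 79 left).
−31 → Feb 29, 1968 (end of Feb, 29 days; 48 left).
−29 → Jan 31, 1968 (end of Jan, 31 days; 19 left).
−19 → Jan 12, 1968.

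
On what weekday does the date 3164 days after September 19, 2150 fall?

Saturday

First find the weekday of Sep 19, 2150. Doomsday rule: the anchor day for the 2100s is Sunday. For year 50: 50÷12 = 4 r 2, and 2÷4 = 0, so 4+2+0 = 6.
Sunday + 6 ≡ Saturday — that's 2150's doomsday.
In September the doomsday date is Sep 5.
Sep 19 is 14 days after Sep 5; 14 mod 7 = 0, so Saturday + 0 = Saturday.
3164 mod 7 = 0, so 3164 days after a Saturday is Saturday + 0 = Saturday.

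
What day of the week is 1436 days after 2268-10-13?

Wednesday

First find the weekday of Oct 13, 2268. Doomsday rule: the anchor day for the 2200s is Friday. For year 68: 68÷12 = 5 r 8, and 8÷4 = 2, so 5+8+2 = 15.
Friday + 15 ≡ Saturday — that's 2268's doomsday.
In October the doomsday date is Oct 10.
Oct 13 is 3 days after Oct 10; 3 mod 7 = 3, so Saturday + 3 = Tuesday.
1436 mod 7 = 1, so 1436 days after a Tuesday is Tuesday + 1 = Wednesday.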